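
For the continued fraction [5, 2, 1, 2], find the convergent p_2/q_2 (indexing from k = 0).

Using pₖ = aₖpₖ₋₁ + pₖ₋₂, qₖ = aₖqₖ₋₁ + qₖ₋₂ (with p₋₁=1, p₋₂=0, q₋₁=0, q₋₂=1):
  k=0: a=5, p=5, q=1
  k=1: a=2, p=11, q=2
  k=2: a=1, p=16, q=3

16/3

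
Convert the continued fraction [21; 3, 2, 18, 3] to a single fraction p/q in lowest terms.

8387/394

Fold from the inside: start with 3/1.
  18 + 1/3 = 55/3
  2 + 3/55 = 113/55
  3 + 55/113 = 394/113
  21 + 113/394 = 8387/394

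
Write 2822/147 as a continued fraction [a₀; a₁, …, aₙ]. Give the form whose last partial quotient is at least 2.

[19; 5, 14, 2]

2822 = 19×147 + 29
147 = 5×29 + 2
29 = 14×2 + 1
2 = 2×1 + 0  (stop)
So 2822/147 = [19; 5, 14, 2].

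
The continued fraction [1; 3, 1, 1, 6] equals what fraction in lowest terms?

Fold from the inside: start with 6/1.
  1 + 1/6 = 7/6
  1 + 6/7 = 13/7
  3 + 7/13 = 46/13
  1 + 13/46 = 59/46

59/46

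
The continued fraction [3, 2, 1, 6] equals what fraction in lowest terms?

Using pₖ = aₖpₖ₋₁ + pₖ₋₂ and qₖ = aₖqₖ₋₁ + qₖ₋₂:
  k=0: a=3, p=3, q=1
  k=1: a=2, p=7, q=2
  k=2: a=1, p=10, q=3
  k=3: a=6, p=67, q=20

67/20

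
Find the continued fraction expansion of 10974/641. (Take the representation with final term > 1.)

[17; 8, 3, 12, 2]

10974 = 17*641 + 77
641 = 8*77 + 25
77 = 3*25 + 2
25 = 12*2 + 1
2 = 2*1 + 0  (stop)
So 10974/641 = [17; 8, 3, 12, 2].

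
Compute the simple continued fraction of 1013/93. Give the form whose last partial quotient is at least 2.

[10; 1, 8, 3, 3]

1013 = 10×93 + 83
93 = 1×83 + 10
83 = 8×10 + 3
10 = 3×3 + 1
3 = 3×1 + 0  (stop)
So 1013/93 = [10; 1, 8, 3, 3].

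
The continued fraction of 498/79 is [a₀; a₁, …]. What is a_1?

3

498 = 6·79 + 24   →  a_0 = 6
79 = 3·24 + 7   →  a_1 = 3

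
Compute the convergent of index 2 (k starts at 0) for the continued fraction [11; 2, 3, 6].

80/7

Using pₖ = aₖpₖ₋₁ + pₖ₋₂, qₖ = aₖqₖ₋₁ + qₖ₋₂ (with p₋₁=1, p₋₂=0, q₋₁=0, q₋₂=1):
  k=0: a=11, p=11, q=1
  k=1: a=2, p=23, q=2
  k=2: a=3, p=80, q=7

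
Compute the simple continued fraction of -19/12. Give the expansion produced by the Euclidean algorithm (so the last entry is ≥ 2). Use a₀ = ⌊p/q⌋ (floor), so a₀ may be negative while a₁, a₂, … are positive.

[-2; 2, 2, 2]

-19 = -2*12 + 5
12 = 2*5 + 2
5 = 2*2 + 1
2 = 2*1 + 0  (stop)
So -19/12 = [-2; 2, 2, 2].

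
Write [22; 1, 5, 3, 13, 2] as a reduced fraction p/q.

11992/525

Using pₖ = aₖpₖ₋₁ + pₖ₋₂ and qₖ = aₖqₖ₋₁ + qₖ₋₂:
  k=0: a=22, p=22, q=1
  k=1: a=1, p=23, q=1
  k=2: a=5, p=137, q=6
  k=3: a=3, p=434, q=19
  k=4: a=13, p=5779, q=253
  k=5: a=2, p=11992, q=525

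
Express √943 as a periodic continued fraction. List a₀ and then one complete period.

[30; 1, 2, 2, 2, 1, 60]

a₀ = ⌊√943⌋ = 30.
With m₀=0, d₀=1 and mₖ₊₁ = dₖaₖ − mₖ, dₖ₊₁ = (n − mₖ₊₁²)/dₖ, aₖ₊₁ = ⌊(a₀+mₖ₊₁)/dₖ₊₁⌋:
  k=1: m=30, d=43, a=1
  k=2: m=13, d=18, a=2
  k=3: m=23, d=23, a=2
  k=4: m=23, d=18, a=2
  k=5: m=13, d=43, a=1
  k=6: m=30, d=1, a=60
d=1 and a=2a₀=60 at k=6, so the next step gives (m, d) = (30, 43) again — its k=1 value — and the period has length 6.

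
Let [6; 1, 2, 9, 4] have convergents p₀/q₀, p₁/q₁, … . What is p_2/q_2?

Using pₖ = aₖpₖ₋₁ + pₖ₋₂, qₖ = aₖqₖ₋₁ + qₖ₋₂ (with p₋₁=1, p₋₂=0, q₋₁=0, q₋₂=1):
  k=0: a=6, p=6, q=1
  k=1: a=1, p=7, q=1
  k=2: a=2, p=20, q=3

20/3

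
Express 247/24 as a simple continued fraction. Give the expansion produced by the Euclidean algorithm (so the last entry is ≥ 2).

[10; 3, 2, 3]

247 = 10·24 + 7
24 = 3·7 + 3
7 = 2·3 + 1
3 = 3·1 + 0  (stop)
So 247/24 = [10; 3, 2, 3].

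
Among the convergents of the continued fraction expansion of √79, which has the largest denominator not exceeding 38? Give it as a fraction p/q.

√79 = [8; 1, 7, 1, 16, …] (period length 4).
Convergents:
  p_0/q_0 = 8/1
  p_1/q_1 = 9/1
  p_2/q_2 = 71/8
  p_3/q_3 = 80/9
  p_4/q_4 = 1351/152
q_3 = 9 ≤ 38 < 152 = q_4, so the answer is 80/9.

80/9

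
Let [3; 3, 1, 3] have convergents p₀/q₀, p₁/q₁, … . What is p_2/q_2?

13/4

Using pₖ = aₖpₖ₋₁ + pₖ₋₂, qₖ = aₖqₖ₋₁ + qₖ₋₂ (with p₋₁=1, p₋₂=0, q₋₁=0, q₋₂=1):
  k=0: a=3, p=3, q=1
  k=1: a=3, p=10, q=3
  k=2: a=1, p=13, q=4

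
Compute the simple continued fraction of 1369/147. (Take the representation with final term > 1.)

[9; 3, 5, 9]

1369 = 9·147 + 46
147 = 3·46 + 9
46 = 5·9 + 1
9 = 9·1 + 0  (stop)
So 1369/147 = [9; 3, 5, 9].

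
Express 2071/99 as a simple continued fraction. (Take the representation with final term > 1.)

[20; 1, 11, 2, 1, 2]

2071 = 20·99 + 91
99 = 1·91 + 8
91 = 11·8 + 3
8 = 2·3 + 2
3 = 1·2 + 1
2 = 2·1 + 0  (stop)
So 2071/99 = [20; 1, 11, 2, 1, 2].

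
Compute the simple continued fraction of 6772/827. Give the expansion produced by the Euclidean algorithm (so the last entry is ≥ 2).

6772 = 8×827 + 156
827 = 5×156 + 47
156 = 3×47 + 15
47 = 3×15 + 2
15 = 7×2 + 1
2 = 2×1 + 0  (stop)
So 6772/827 = [8; 5, 3, 3, 7, 2].

[8; 5, 3, 3, 7, 2]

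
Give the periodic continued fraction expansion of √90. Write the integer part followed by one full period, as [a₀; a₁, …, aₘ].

[9; 2, 18]

a₀ = ⌊√90⌋ = 9.
With m₀=0, d₀=1 and mₖ₊₁ = dₖaₖ − mₖ, dₖ₊₁ = (n − mₖ₊₁²)/dₖ, aₖ₊₁ = ⌊(a₀+mₖ₊₁)/dₖ₊₁⌋:
  k=1: m=9, d=9, a=2
  k=2: m=9, d=1, a=18
d=1 and a=2a₀=18 at k=2, so the next step gives (m, d) = (9, 9) again — its k=1 value — and the period has length 2.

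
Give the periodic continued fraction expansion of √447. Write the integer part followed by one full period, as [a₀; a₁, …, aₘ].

a₀ = ⌊√447⌋ = 21.
With m₀=0, d₀=1 and mₖ₊₁ = dₖaₖ − mₖ, dₖ₊₁ = (n − mₖ₊₁²)/dₖ, aₖ₊₁ = ⌊(a₀+mₖ₊₁)/dₖ₊₁⌋:
  k=1: m=21, d=6, a=7
  k=2: m=21, d=1, a=42
d=1 and a=2a₀=42 at k=2, so the next step gives (m, d) = (21, 6) again — its k=1 value — and the period has length 2.

[21; 7, 42]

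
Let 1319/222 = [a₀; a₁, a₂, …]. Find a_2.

16

1319 = 5·222 + 209   →  a_0 = 5
222 = 1·209 + 13   →  a_1 = 1
209 = 16·13 + 1   →  a_2 = 16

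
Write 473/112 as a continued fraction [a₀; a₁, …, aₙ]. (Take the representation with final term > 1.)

[4; 4, 2, 12]

473 = 4*112 + 25
112 = 4*25 + 12
25 = 2*12 + 1
12 = 12*1 + 0  (stop)
So 473/112 = [4; 4, 2, 12].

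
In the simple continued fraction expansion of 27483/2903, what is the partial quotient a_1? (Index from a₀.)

2

27483 = 9·2903 + 1356   →  a_0 = 9
2903 = 2·1356 + 191   →  a_1 = 2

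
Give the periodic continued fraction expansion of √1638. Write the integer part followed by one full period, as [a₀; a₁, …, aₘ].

a₀ = ⌊√1638⌋ = 40.
With m₀=0, d₀=1 and mₖ₊₁ = dₖaₖ − mₖ, dₖ₊₁ = (n − mₖ₊₁²)/dₖ, aₖ₊₁ = ⌊(a₀+mₖ₊₁)/dₖ₊₁⌋:
  k=1: m=40, d=38, a=2
  k=2: m=36, d=9, a=8
  k=3: m=36, d=38, a=2
  k=4: m=40, d=1, a=80
d=1 and a=2a₀=80 at k=4, so the next step gives (m, d) = (40, 38) again — its k=1 value — and the period has length 4.

[40; 2, 8, 2, 80]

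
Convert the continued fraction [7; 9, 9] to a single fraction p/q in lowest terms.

Fold from the inside: start with 9/1.
  9 + 1/9 = 82/9
  7 + 9/82 = 583/82

583/82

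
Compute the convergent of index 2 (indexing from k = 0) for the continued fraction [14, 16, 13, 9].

Using pₖ = aₖpₖ₋₁ + pₖ₋₂, qₖ = aₖqₖ₋₁ + qₖ₋₂ (with p₋₁=1, p₋₂=0, q₋₁=0, q₋₂=1):
  k=0: a=14, p=14, q=1
  k=1: a=16, p=225, q=16
  k=2: a=13, p=2939, q=209

2939/209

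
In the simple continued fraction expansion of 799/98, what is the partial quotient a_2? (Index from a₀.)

1

799 = 8·98 + 15   →  a_0 = 8
98 = 6·15 + 8   →  a_1 = 6
15 = 1·8 + 7   →  a_2 = 1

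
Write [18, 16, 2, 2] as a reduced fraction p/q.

1481/82

Fold from the inside: start with 2/1.
  2 + 1/2 = 5/2
  16 + 2/5 = 82/5
  18 + 5/82 = 1481/82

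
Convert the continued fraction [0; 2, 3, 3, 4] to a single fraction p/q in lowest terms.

Using pₖ = aₖpₖ₋₁ + pₖ₋₂ and qₖ = aₖqₖ₋₁ + qₖ₋₂:
  k=0: a=0, p=0, q=1
  k=1: a=2, p=1, q=2
  k=2: a=3, p=3, q=7
  k=3: a=3, p=10, q=23
  k=4: a=4, p=43, q=99

43/99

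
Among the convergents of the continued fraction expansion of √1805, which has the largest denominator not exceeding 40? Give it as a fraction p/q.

√1805 = [42; 2, 16, 2, 84, …] (period length 4).
Convergents:
  p_0/q_0 = 42/1
  p_1/q_1 = 85/2
  p_2/q_2 = 1402/33
  p_3/q_3 = 2889/68
q_2 = 33 ≤ 40 < 68 = q_3, so the answer is 1402/33.

1402/33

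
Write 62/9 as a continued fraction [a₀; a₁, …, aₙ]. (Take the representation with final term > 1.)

[6; 1, 8]

62 = 6·9 + 8
9 = 1·8 + 1
8 = 8·1 + 0  (stop)
So 62/9 = [6; 1, 8].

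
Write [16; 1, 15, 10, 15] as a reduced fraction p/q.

Fold from the inside: start with 15/1.
  10 + 1/15 = 151/15
  15 + 15/151 = 2280/151
  1 + 151/2280 = 2431/2280
  16 + 2280/2431 = 41176/2431

41176/2431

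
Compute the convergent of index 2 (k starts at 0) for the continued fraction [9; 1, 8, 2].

Using pₖ = aₖpₖ₋₁ + pₖ₋₂, qₖ = aₖqₖ₋₁ + qₖ₋₂ (with p₋₁=1, p₋₂=0, q₋₁=0, q₋₂=1):
  k=0: a=9, p=9, q=1
  k=1: a=1, p=10, q=1
  k=2: a=8, p=89, q=9

89/9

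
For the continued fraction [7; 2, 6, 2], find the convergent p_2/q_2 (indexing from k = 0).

Using pₖ = aₖpₖ₋₁ + pₖ₋₂, qₖ = aₖqₖ₋₁ + qₖ₋₂ (with p₋₁=1, p₋₂=0, q₋₁=0, q₋₂=1):
  k=0: a=7, p=7, q=1
  k=1: a=2, p=15, q=2
  k=2: a=6, p=97, q=13

97/13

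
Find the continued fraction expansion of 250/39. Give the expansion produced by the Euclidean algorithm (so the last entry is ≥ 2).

[6; 2, 2, 3, 2]

250 = 6*39 + 16
39 = 2*16 + 7
16 = 2*7 + 2
7 = 3*2 + 1
2 = 2*1 + 0  (stop)
So 250/39 = [6; 2, 2, 3, 2].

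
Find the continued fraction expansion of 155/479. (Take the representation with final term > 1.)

155 = 0*479 + 155
479 = 3*155 + 14
155 = 11*14 + 1
14 = 14*1 + 0  (stop)
So 155/479 = [0; 3, 11, 14].

[0; 3, 11, 14]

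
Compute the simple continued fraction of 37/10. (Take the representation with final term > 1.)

37 = 3*10 + 7
10 = 1*7 + 3
7 = 2*3 + 1
3 = 3*1 + 0  (stop)
So 37/10 = [3; 1, 2, 3].

[3; 1, 2, 3]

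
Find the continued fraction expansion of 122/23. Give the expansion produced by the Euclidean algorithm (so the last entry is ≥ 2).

122 = 5·23 + 7
23 = 3·7 + 2
7 = 3·2 + 1
2 = 2·1 + 0  (stop)
So 122/23 = [5; 3, 3, 2].

[5; 3, 3, 2]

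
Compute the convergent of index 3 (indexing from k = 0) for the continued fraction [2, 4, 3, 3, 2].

96/43

Using pₖ = aₖpₖ₋₁ + pₖ₋₂, qₖ = aₖqₖ₋₁ + qₖ₋₂ (with p₋₁=1, p₋₂=0, q₋₁=0, q₋₂=1):
  k=0: a=2, p=2, q=1
  k=1: a=4, p=9, q=4
  k=2: a=3, p=29, q=13
  k=3: a=3, p=96, q=43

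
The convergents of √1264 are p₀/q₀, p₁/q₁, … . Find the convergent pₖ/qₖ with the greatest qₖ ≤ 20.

320/9

√1264 = [35; 1, 1, 4, 4, 4, 1, 1, 70, …] (period length 8).
Convergents:
  p_0/q_0 = 35/1
  p_1/q_1 = 36/1
  p_2/q_2 = 71/2
  p_3/q_3 = 320/9
  p_4/q_4 = 1351/38
q_3 = 9 ≤ 20 < 38 = q_4, so the answer is 320/9.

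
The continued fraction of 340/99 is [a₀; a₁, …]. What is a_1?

340 = 3·99 + 43   →  a_0 = 3
99 = 2·43 + 13   →  a_1 = 2

2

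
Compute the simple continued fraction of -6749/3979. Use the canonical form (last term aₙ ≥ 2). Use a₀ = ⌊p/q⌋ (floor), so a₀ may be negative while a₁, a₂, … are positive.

-6749 = -2*3979 + 1209
3979 = 3*1209 + 352
1209 = 3*352 + 153
352 = 2*153 + 46
153 = 3*46 + 15
46 = 3*15 + 1
15 = 15*1 + 0  (stop)
So -6749/3979 = [-2; 3, 3, 2, 3, 3, 15].

[-2; 3, 3, 2, 3, 3, 15]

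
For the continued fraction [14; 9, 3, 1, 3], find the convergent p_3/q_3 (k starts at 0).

522/37

Using pₖ = aₖpₖ₋₁ + pₖ₋₂, qₖ = aₖqₖ₋₁ + qₖ₋₂ (with p₋₁=1, p₋₂=0, q₋₁=0, q₋₂=1):
  k=0: a=14, p=14, q=1
  k=1: a=9, p=127, q=9
  k=2: a=3, p=395, q=28
  k=3: a=1, p=522, q=37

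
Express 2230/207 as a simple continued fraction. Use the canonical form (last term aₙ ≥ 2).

[10; 1, 3, 2, 2, 9]

2230 = 10*207 + 160
207 = 1*160 + 47
160 = 3*47 + 19
47 = 2*19 + 9
19 = 2*9 + 1
9 = 9*1 + 0  (stop)
So 2230/207 = [10; 1, 3, 2, 2, 9].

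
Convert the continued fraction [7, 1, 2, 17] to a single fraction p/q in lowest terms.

Using pₖ = aₖpₖ₋₁ + pₖ₋₂ and qₖ = aₖqₖ₋₁ + qₖ₋₂:
  k=0: a=7, p=7, q=1
  k=1: a=1, p=8, q=1
  k=2: a=2, p=23, q=3
  k=3: a=17, p=399, q=52

399/52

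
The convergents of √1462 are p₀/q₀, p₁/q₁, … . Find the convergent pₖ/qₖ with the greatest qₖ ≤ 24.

650/17

√1462 = [38; 4, 4, 4, 76, …] (period length 4).
Convergents:
  p_0/q_0 = 38/1
  p_1/q_1 = 153/4
  p_2/q_2 = 650/17
  p_3/q_3 = 2753/72
q_2 = 17 ≤ 24 < 72 = q_3, so the answer is 650/17.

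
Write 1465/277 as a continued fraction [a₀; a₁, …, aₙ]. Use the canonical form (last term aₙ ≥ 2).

1465 = 5×277 + 80
277 = 3×80 + 37
80 = 2×37 + 6
37 = 6×6 + 1
6 = 6×1 + 0  (stop)
So 1465/277 = [5; 3, 2, 6, 6].

[5; 3, 2, 6, 6]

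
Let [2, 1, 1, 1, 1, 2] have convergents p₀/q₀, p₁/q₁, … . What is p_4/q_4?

Using pₖ = aₖpₖ₋₁ + pₖ₋₂, qₖ = aₖqₖ₋₁ + qₖ₋₂ (with p₋₁=1, p₋₂=0, q₋₁=0, q₋₂=1):
  k=0: a=2, p=2, q=1
  k=1: a=1, p=3, q=1
  k=2: a=1, p=5, q=2
  k=3: a=1, p=8, q=3
  k=4: a=1, p=13, q=5

13/5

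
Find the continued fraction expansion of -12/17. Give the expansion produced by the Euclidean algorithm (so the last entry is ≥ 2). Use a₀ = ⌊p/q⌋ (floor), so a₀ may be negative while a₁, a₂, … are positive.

-12 = -1·17 + 5
17 = 3·5 + 2
5 = 2·2 + 1
2 = 2·1 + 0  (stop)
So -12/17 = [-1; 3, 2, 2].

[-1; 3, 2, 2]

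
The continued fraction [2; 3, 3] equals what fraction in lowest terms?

23/10

Using pₖ = aₖpₖ₋₁ + pₖ₋₂ and qₖ = aₖqₖ₋₁ + qₖ₋₂:
  k=0: a=2, p=2, q=1
  k=1: a=3, p=7, q=3
  k=2: a=3, p=23, q=10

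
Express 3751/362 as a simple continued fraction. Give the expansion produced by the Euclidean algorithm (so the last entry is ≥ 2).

3751 = 10*362 + 131
362 = 2*131 + 100
131 = 1*100 + 31
100 = 3*31 + 7
31 = 4*7 + 3
7 = 2*3 + 1
3 = 3*1 + 0  (stop)
So 3751/362 = [10; 2, 1, 3, 4, 2, 3].

[10; 2, 1, 3, 4, 2, 3]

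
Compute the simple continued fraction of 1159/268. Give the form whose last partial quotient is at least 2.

[4; 3, 12, 2, 3]

1159 = 4×268 + 87
268 = 3×87 + 7
87 = 12×7 + 3
7 = 2×3 + 1
3 = 3×1 + 0  (stop)
So 1159/268 = [4; 3, 12, 2, 3].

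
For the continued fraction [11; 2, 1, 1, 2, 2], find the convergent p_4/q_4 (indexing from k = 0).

Using pₖ = aₖpₖ₋₁ + pₖ₋₂, qₖ = aₖqₖ₋₁ + qₖ₋₂ (with p₋₁=1, p₋₂=0, q₋₁=0, q₋₂=1):
  k=0: a=11, p=11, q=1
  k=1: a=2, p=23, q=2
  k=2: a=1, p=34, q=3
  k=3: a=1, p=57, q=5
  k=4: a=2, p=148, q=13

148/13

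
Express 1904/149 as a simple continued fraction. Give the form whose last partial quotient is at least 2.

[12; 1, 3, 1, 1, 16]

1904 = 12×149 + 116
149 = 1×116 + 33
116 = 3×33 + 17
33 = 1×17 + 16
17 = 1×16 + 1
16 = 16×1 + 0  (stop)
So 1904/149 = [12; 1, 3, 1, 1, 16].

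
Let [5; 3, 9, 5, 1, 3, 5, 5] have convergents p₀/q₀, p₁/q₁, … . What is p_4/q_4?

910/171

Using pₖ = aₖpₖ₋₁ + pₖ₋₂, qₖ = aₖqₖ₋₁ + qₖ₋₂ (with p₋₁=1, p₋₂=0, q₋₁=0, q₋₂=1):
  k=0: a=5, p=5, q=1
  k=1: a=3, p=16, q=3
  k=2: a=9, p=149, q=28
  k=3: a=5, p=761, q=143
  k=4: a=1, p=910, q=171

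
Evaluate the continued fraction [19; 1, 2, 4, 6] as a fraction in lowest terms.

1595/81

Using pₖ = aₖpₖ₋₁ + pₖ₋₂ and qₖ = aₖqₖ₋₁ + qₖ₋₂:
  k=0: a=19, p=19, q=1
  k=1: a=1, p=20, q=1
  k=2: a=2, p=59, q=3
  k=3: a=4, p=256, q=13
  k=4: a=6, p=1595, q=81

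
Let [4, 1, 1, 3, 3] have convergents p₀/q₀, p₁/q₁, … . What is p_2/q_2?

9/2

Using pₖ = aₖpₖ₋₁ + pₖ₋₂, qₖ = aₖqₖ₋₁ + qₖ₋₂ (with p₋₁=1, p₋₂=0, q₋₁=0, q₋₂=1):
  k=0: a=4, p=4, q=1
  k=1: a=1, p=5, q=1
  k=2: a=1, p=9, q=2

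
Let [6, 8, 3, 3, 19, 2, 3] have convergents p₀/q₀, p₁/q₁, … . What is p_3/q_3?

Using pₖ = aₖpₖ₋₁ + pₖ₋₂, qₖ = aₖqₖ₋₁ + qₖ₋₂ (with p₋₁=1, p₋₂=0, q₋₁=0, q₋₂=1):
  k=0: a=6, p=6, q=1
  k=1: a=8, p=49, q=8
  k=2: a=3, p=153, q=25
  k=3: a=3, p=508, q=83

508/83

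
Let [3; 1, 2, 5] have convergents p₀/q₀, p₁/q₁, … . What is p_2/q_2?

Using pₖ = aₖpₖ₋₁ + pₖ₋₂, qₖ = aₖqₖ₋₁ + qₖ₋₂ (with p₋₁=1, p₋₂=0, q₋₁=0, q₋₂=1):
  k=0: a=3, p=3, q=1
  k=1: a=1, p=4, q=1
  k=2: a=2, p=11, q=3

11/3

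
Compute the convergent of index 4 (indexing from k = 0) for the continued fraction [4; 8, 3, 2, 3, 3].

820/199

Using pₖ = aₖpₖ₋₁ + pₖ₋₂, qₖ = aₖqₖ₋₁ + qₖ₋₂ (with p₋₁=1, p₋₂=0, q₋₁=0, q₋₂=1):
  k=0: a=4, p=4, q=1
  k=1: a=8, p=33, q=8
  k=2: a=3, p=103, q=25
  k=3: a=2, p=239, q=58
  k=4: a=3, p=820, q=199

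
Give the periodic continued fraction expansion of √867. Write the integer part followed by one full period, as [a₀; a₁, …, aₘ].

[29; 2, 4, 29, 4, 2, 58]

a₀ = ⌊√867⌋ = 29.
With m₀=0, d₀=1 and mₖ₊₁ = dₖaₖ − mₖ, dₖ₊₁ = (n − mₖ₊₁²)/dₖ, aₖ₊₁ = ⌊(a₀+mₖ₊₁)/dₖ₊₁⌋:
  k=1: m=29, d=26, a=2
  k=2: m=23, d=13, a=4
  k=3: m=29, d=2, a=29
  k=4: m=29, d=13, a=4
  k=5: m=23, d=26, a=2
  k=6: m=29, d=1, a=58
d=1 and a=2a₀=58 at k=6, so the next step gives (m, d) = (29, 26) again — its k=1 value — and the period has length 6.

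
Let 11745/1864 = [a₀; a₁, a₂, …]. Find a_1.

3

11745 = 6·1864 + 561   →  a_0 = 6
1864 = 3·561 + 181   →  a_1 = 3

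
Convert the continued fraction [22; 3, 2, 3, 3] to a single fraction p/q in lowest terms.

1761/79

Fold from the inside: start with 3/1.
  3 + 1/3 = 10/3
  2 + 3/10 = 23/10
  3 + 10/23 = 79/23
  22 + 23/79 = 1761/79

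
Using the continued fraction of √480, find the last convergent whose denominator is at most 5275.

105579/4819

√480 = [21; 1, 9, 1, 42, …] (period length 4).
Convergents:
  p_0/q_0 = 21/1
  p_1/q_1 = 22/1
  p_2/q_2 = 219/10
  p_3/q_3 = 241/11
  p_4/q_4 = 10341/472
  p_5/q_5 = 10582/483
  p_6/q_6 = 105579/4819
  p_7/q_7 = 116161/5302
q_6 = 4819 ≤ 5275 < 5302 = q_7, so the answer is 105579/4819.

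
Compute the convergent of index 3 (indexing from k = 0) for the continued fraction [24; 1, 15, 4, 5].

1621/65

Using pₖ = aₖpₖ₋₁ + pₖ₋₂, qₖ = aₖqₖ₋₁ + qₖ₋₂ (with p₋₁=1, p₋₂=0, q₋₁=0, q₋₂=1):
  k=0: a=24, p=24, q=1
  k=1: a=1, p=25, q=1
  k=2: a=15, p=399, q=16
  k=3: a=4, p=1621, q=65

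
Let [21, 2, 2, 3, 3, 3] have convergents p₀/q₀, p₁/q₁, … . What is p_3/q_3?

364/17

Using pₖ = aₖpₖ₋₁ + pₖ₋₂, qₖ = aₖqₖ₋₁ + qₖ₋₂ (with p₋₁=1, p₋₂=0, q₋₁=0, q₋₂=1):
  k=0: a=21, p=21, q=1
  k=1: a=2, p=43, q=2
  k=2: a=2, p=107, q=5
  k=3: a=3, p=364, q=17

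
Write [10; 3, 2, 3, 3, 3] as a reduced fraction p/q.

2686/261

Fold from the inside: start with 3/1.
  3 + 1/3 = 10/3
  3 + 3/10 = 33/10
  2 + 10/33 = 76/33
  3 + 33/76 = 261/76
  10 + 76/261 = 2686/261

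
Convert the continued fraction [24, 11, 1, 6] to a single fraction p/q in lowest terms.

Using pₖ = aₖpₖ₋₁ + pₖ₋₂ and qₖ = aₖqₖ₋₁ + qₖ₋₂:
  k=0: a=24, p=24, q=1
  k=1: a=11, p=265, q=11
  k=2: a=1, p=289, q=12
  k=3: a=6, p=1999, q=83

1999/83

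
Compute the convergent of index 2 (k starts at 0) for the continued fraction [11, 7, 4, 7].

323/29

Using pₖ = aₖpₖ₋₁ + pₖ₋₂, qₖ = aₖqₖ₋₁ + qₖ₋₂ (with p₋₁=1, p₋₂=0, q₋₁=0, q₋₂=1):
  k=0: a=11, p=11, q=1
  k=1: a=7, p=78, q=7
  k=2: a=4, p=323, q=29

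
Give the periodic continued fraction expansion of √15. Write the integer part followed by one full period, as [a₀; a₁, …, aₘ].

[3; 1, 6]

a₀ = ⌊√15⌋ = 3.
With m₀=0, d₀=1 and mₖ₊₁ = dₖaₖ − mₖ, dₖ₊₁ = (n − mₖ₊₁²)/dₖ, aₖ₊₁ = ⌊(a₀+mₖ₊₁)/dₖ₊₁⌋:
  k=1: m=3, d=6, a=1
  k=2: m=3, d=1, a=6
d=1 and a=2a₀=6 at k=2, so the next step gives (m, d) = (3, 6) again — its k=1 value — and the period has length 2.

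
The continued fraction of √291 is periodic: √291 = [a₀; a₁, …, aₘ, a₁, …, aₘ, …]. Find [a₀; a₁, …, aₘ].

a₀ = ⌊√291⌋ = 17.
With m₀=0, d₀=1 and mₖ₊₁ = dₖaₖ − mₖ, dₖ₊₁ = (n − mₖ₊₁²)/dₖ, aₖ₊₁ = ⌊(a₀+mₖ₊₁)/dₖ₊₁⌋:
  k=1: m=17, d=2, a=17
  k=2: m=17, d=1, a=34
d=1 and a=2a₀=34 at k=2, so the next step gives (m, d) = (17, 2) again — its k=1 value — and the period has length 2.

[17; 17, 34]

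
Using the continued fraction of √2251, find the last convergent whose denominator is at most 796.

√2251 = [47; 2, 4, 47, 4, 2, 94, …] (period length 6).
Convergents:
  p_0/q_0 = 47/1
  p_1/q_1 = 95/2
  p_2/q_2 = 427/9
  p_3/q_3 = 20164/425
  p_4/q_4 = 81083/1709
q_3 = 425 ≤ 796 < 1709 = q_4, so the answer is 20164/425.

20164/425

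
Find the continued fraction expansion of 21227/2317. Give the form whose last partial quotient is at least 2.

21227 = 9×2317 + 374
2317 = 6×374 + 73
374 = 5×73 + 9
73 = 8×9 + 1
9 = 9×1 + 0  (stop)
So 21227/2317 = [9; 6, 5, 8, 9].

[9; 6, 5, 8, 9]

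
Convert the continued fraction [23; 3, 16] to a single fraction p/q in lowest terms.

Using pₖ = aₖpₖ₋₁ + pₖ₋₂ and qₖ = aₖqₖ₋₁ + qₖ₋₂:
  k=0: a=23, p=23, q=1
  k=1: a=3, p=70, q=3
  k=2: a=16, p=1143, q=49

1143/49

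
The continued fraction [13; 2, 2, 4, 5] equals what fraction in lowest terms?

1542/115

Using pₖ = aₖpₖ₋₁ + pₖ₋₂ and qₖ = aₖqₖ₋₁ + qₖ₋₂:
  k=0: a=13, p=13, q=1
  k=1: a=2, p=27, q=2
  k=2: a=2, p=67, q=5
  k=3: a=4, p=295, q=22
  k=4: a=5, p=1542, q=115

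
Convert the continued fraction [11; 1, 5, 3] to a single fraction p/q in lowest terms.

225/19

Fold from the inside: start with 3/1.
  5 + 1/3 = 16/3
  1 + 3/16 = 19/16
  11 + 16/19 = 225/19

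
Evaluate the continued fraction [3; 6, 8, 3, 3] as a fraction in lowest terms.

Using pₖ = aₖpₖ₋₁ + pₖ₋₂ and qₖ = aₖqₖ₋₁ + qₖ₋₂:
  k=0: a=3, p=3, q=1
  k=1: a=6, p=19, q=6
  k=2: a=8, p=155, q=49
  k=3: a=3, p=484, q=153
  k=4: a=3, p=1607, q=508

1607/508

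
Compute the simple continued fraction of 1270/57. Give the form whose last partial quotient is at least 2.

[22; 3, 1, 1, 3, 2]

1270 = 22×57 + 16
57 = 3×16 + 9
16 = 1×9 + 7
9 = 1×7 + 2
7 = 3×2 + 1
2 = 2×1 + 0  (stop)
So 1270/57 = [22; 3, 1, 1, 3, 2].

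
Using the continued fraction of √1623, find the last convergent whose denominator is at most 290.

7453/185

√1623 = [40; 3, 2, 26, 2, 3, 80, …] (period length 6).
Convergents:
  p_0/q_0 = 40/1
  p_1/q_1 = 121/3
  p_2/q_2 = 282/7
  p_3/q_3 = 7453/185
  p_4/q_4 = 15188/377
q_3 = 185 ≤ 290 < 377 = q_4, so the answer is 7453/185.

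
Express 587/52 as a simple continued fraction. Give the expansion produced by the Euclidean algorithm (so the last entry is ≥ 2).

[11; 3, 2, 7]

587 = 11*52 + 15
52 = 3*15 + 7
15 = 2*7 + 1
7 = 7*1 + 0  (stop)
So 587/52 = [11; 3, 2, 7].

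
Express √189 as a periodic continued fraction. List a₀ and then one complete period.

[13; 1, 2, 1, 26]

a₀ = ⌊√189⌋ = 13.
With m₀=0, d₀=1 and mₖ₊₁ = dₖaₖ − mₖ, dₖ₊₁ = (n − mₖ₊₁²)/dₖ, aₖ₊₁ = ⌊(a₀+mₖ₊₁)/dₖ₊₁⌋:
  k=1: m=13, d=20, a=1
  k=2: m=7, d=7, a=2
  k=3: m=7, d=20, a=1
  k=4: m=13, d=1, a=26
d=1 and a=2a₀=26 at k=4, so the next step gives (m, d) = (13, 20) again — its k=1 value — and the period has length 4.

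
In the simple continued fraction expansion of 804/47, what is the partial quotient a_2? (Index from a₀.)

804 = 17·47 + 5   →  a_0 = 17
47 = 9·5 + 2   →  a_1 = 9
5 = 2·2 + 1   →  a_2 = 2

2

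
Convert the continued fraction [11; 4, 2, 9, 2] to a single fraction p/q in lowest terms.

2009/179

Fold from the inside: start with 2/1.
  9 + 1/2 = 19/2
  2 + 2/19 = 40/19
  4 + 19/40 = 179/40
  11 + 40/179 = 2009/179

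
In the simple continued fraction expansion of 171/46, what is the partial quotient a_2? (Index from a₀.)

2

171 = 3·46 + 33   →  a_0 = 3
46 = 1·33 + 13   →  a_1 = 1
33 = 2·13 + 7   →  a_2 = 2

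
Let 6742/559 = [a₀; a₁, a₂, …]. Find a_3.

3

6742 = 12·559 + 34   →  a_0 = 12
559 = 16·34 + 15   →  a_1 = 16
34 = 2·15 + 4   →  a_2 = 2
15 = 3·4 + 3   →  a_3 = 3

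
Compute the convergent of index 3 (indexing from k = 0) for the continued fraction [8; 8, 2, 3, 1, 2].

479/59

Using pₖ = aₖpₖ₋₁ + pₖ₋₂, qₖ = aₖqₖ₋₁ + qₖ₋₂ (with p₋₁=1, p₋₂=0, q₋₁=0, q₋₂=1):
  k=0: a=8, p=8, q=1
  k=1: a=8, p=65, q=8
  k=2: a=2, p=138, q=17
  k=3: a=3, p=479, q=59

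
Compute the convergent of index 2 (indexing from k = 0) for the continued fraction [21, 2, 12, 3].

Using pₖ = aₖpₖ₋₁ + pₖ₋₂, qₖ = aₖqₖ₋₁ + qₖ₋₂ (with p₋₁=1, p₋₂=0, q₋₁=0, q₋₂=1):
  k=0: a=21, p=21, q=1
  k=1: a=2, p=43, q=2
  k=2: a=12, p=537, q=25

537/25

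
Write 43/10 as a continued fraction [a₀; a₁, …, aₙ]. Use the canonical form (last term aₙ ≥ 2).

[4; 3, 3]

43 = 4*10 + 3
10 = 3*3 + 1
3 = 3*1 + 0  (stop)
So 43/10 = [4; 3, 3].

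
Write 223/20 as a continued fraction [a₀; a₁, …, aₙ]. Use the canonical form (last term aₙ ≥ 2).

[11; 6, 1, 2]

223 = 11*20 + 3
20 = 6*3 + 2
3 = 1*2 + 1
2 = 2*1 + 0  (stop)
So 223/20 = [11; 6, 1, 2].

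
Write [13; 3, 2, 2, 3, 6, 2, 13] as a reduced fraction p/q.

Fold from the inside: start with 13/1.
  2 + 1/13 = 27/13
  6 + 13/27 = 175/27
  3 + 27/175 = 552/175
  2 + 175/552 = 1279/552
  2 + 552/1279 = 3110/1279
  3 + 1279/3110 = 10609/3110
  13 + 3110/10609 = 141027/10609

141027/10609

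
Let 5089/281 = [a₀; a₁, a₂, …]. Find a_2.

15

5089 = 18·281 + 31   →  a_0 = 18
281 = 9·31 + 2   →  a_1 = 9
31 = 15·2 + 1   →  a_2 = 15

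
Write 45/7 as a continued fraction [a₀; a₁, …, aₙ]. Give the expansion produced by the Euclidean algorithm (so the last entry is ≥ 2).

[6; 2, 3]

45 = 6·7 + 3
7 = 2·3 + 1
3 = 3·1 + 0  (stop)
So 45/7 = [6; 2, 3].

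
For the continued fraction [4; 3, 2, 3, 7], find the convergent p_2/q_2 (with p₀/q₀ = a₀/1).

30/7

Using pₖ = aₖpₖ₋₁ + pₖ₋₂, qₖ = aₖqₖ₋₁ + qₖ₋₂ (with p₋₁=1, p₋₂=0, q₋₁=0, q₋₂=1):
  k=0: a=4, p=4, q=1
  k=1: a=3, p=13, q=3
  k=2: a=2, p=30, q=7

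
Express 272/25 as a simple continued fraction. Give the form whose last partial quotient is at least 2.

[10; 1, 7, 3]

272 = 10·25 + 22
25 = 1·22 + 3
22 = 7·3 + 1
3 = 3·1 + 0  (stop)
So 272/25 = [10; 1, 7, 3].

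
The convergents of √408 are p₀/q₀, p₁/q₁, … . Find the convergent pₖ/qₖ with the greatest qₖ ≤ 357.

√408 = [20; 5, 40, …] (period length 2).
Convergents:
  p_0/q_0 = 20/1
  p_1/q_1 = 101/5
  p_2/q_2 = 4060/201
  p_3/q_3 = 20401/1010
q_2 = 201 ≤ 357 < 1010 = q_3, so the answer is 4060/201.

4060/201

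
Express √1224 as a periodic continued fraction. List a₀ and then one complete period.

a₀ = ⌊√1224⌋ = 34.
With m₀=0, d₀=1 and mₖ₊₁ = dₖaₖ − mₖ, dₖ₊₁ = (n − mₖ₊₁²)/dₖ, aₖ₊₁ = ⌊(a₀+mₖ₊₁)/dₖ₊₁⌋:
  k=1: m=34, d=68, a=1
  k=2: m=34, d=1, a=68
d=1 and a=2a₀=68 at k=2, so the next step gives (m, d) = (34, 68) again — its k=1 value — and the period has length 2.

[34; 1, 68]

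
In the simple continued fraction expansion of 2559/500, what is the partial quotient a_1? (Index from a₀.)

8

2559 = 5·500 + 59   →  a_0 = 5
500 = 8·59 + 28   →  a_1 = 8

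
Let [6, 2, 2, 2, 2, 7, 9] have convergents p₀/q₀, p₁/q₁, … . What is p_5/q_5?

Using pₖ = aₖpₖ₋₁ + pₖ₋₂, qₖ = aₖqₖ₋₁ + qₖ₋₂ (with p₋₁=1, p₋₂=0, q₋₁=0, q₋₂=1):
  k=0: a=6, p=6, q=1
  k=1: a=2, p=13, q=2
  k=2: a=2, p=32, q=5
  k=3: a=2, p=77, q=12
  k=4: a=2, p=186, q=29
  k=5: a=7, p=1379, q=215

1379/215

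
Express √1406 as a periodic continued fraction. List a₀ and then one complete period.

a₀ = ⌊√1406⌋ = 37.

[37; 2, 74]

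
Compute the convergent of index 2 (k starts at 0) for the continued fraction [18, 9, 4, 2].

670/37

Using pₖ = aₖpₖ₋₁ + pₖ₋₂, qₖ = aₖqₖ₋₁ + qₖ₋₂ (with p₋₁=1, p₋₂=0, q₋₁=0, q₋₂=1):
  k=0: a=18, p=18, q=1
  k=1: a=9, p=163, q=9
  k=2: a=4, p=670, q=37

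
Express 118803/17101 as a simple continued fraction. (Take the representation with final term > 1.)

118803 = 6×17101 + 16197
17101 = 1×16197 + 904
16197 = 17×904 + 829
904 = 1×829 + 75
829 = 11×75 + 4
75 = 18×4 + 3
4 = 1×3 + 1
3 = 3×1 + 0  (stop)
So 118803/17101 = [6; 1, 17, 1, 11, 18, 1, 3].

[6; 1, 17, 1, 11, 18, 1, 3]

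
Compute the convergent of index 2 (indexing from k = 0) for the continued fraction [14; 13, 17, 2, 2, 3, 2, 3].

3125/222

Using pₖ = aₖpₖ₋₁ + pₖ₋₂, qₖ = aₖqₖ₋₁ + qₖ₋₂ (with p₋₁=1, p₋₂=0, q₋₁=0, q₋₂=1):
  k=0: a=14, p=14, q=1
  k=1: a=13, p=183, q=13
  k=2: a=17, p=3125, q=222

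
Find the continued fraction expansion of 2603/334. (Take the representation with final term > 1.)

[7; 1, 3, 1, 5, 3, 1, 2]

2603 = 7×334 + 265
334 = 1×265 + 69
265 = 3×69 + 58
69 = 1×58 + 11
58 = 5×11 + 3
11 = 3×3 + 2
3 = 1×2 + 1
2 = 2×1 + 0  (stop)
So 2603/334 = [7; 1, 3, 1, 5, 3, 1, 2].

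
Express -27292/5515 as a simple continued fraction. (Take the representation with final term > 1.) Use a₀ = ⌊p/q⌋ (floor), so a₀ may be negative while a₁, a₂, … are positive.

[-5; 19, 2, 19, 1, 2, 2]

-27292 = -5×5515 + 283
5515 = 19×283 + 138
283 = 2×138 + 7
138 = 19×7 + 5
7 = 1×5 + 2
5 = 2×2 + 1
2 = 2×1 + 0  (stop)
So -27292/5515 = [-5; 19, 2, 19, 1, 2, 2].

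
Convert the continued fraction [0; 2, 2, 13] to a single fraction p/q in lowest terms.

Using pₖ = aₖpₖ₋₁ + pₖ₋₂ and qₖ = aₖqₖ₋₁ + qₖ₋₂:
  k=0: a=0, p=0, q=1
  k=1: a=2, p=1, q=2
  k=2: a=2, p=2, q=5
  k=3: a=13, p=27, q=67

27/67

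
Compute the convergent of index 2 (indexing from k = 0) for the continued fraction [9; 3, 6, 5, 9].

177/19

Using pₖ = aₖpₖ₋₁ + pₖ₋₂, qₖ = aₖqₖ₋₁ + qₖ₋₂ (with p₋₁=1, p₋₂=0, q₋₁=0, q₋₂=1):
  k=0: a=9, p=9, q=1
  k=1: a=3, p=28, q=3
  k=2: a=6, p=177, q=19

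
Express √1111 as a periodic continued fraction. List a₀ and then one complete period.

[33; 3, 66]

a₀ = ⌊√1111⌋ = 33.
With m₀=0, d₀=1 and mₖ₊₁ = dₖaₖ − mₖ, dₖ₊₁ = (n − mₖ₊₁²)/dₖ, aₖ₊₁ = ⌊(a₀+mₖ₊₁)/dₖ₊₁⌋:
  k=1: m=33, d=22, a=3
  k=2: m=33, d=1, a=66
d=1 and a=2a₀=66 at k=2, so the next step gives (m, d) = (33, 22) again — its k=1 value — and the period has length 2.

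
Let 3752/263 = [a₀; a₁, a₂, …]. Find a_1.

3752 = 14·263 + 70   →  a_0 = 14
263 = 3·70 + 53   →  a_1 = 3

3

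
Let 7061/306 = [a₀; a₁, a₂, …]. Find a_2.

3

7061 = 23·306 + 23   →  a_0 = 23
306 = 13·23 + 7   →  a_1 = 13
23 = 3·7 + 2   →  a_2 = 3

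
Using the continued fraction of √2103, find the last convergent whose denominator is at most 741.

29487/643

√2103 = [45; 1, 6, 15, 6, 1, 90, …] (period length 6).
Convergents:
  p_0/q_0 = 45/1
  p_1/q_1 = 46/1
  p_2/q_2 = 321/7
  p_3/q_3 = 4861/106
  p_4/q_4 = 29487/643
  p_5/q_5 = 34348/749
q_4 = 643 ≤ 741 < 749 = q_5, so the answer is 29487/643.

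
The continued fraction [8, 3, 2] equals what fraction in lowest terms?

Fold from the inside: start with 2/1.
  3 + 1/2 = 7/2
  8 + 2/7 = 58/7

58/7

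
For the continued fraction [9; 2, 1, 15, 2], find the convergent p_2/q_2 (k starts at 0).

Using pₖ = aₖpₖ₋₁ + pₖ₋₂, qₖ = aₖqₖ₋₁ + qₖ₋₂ (with p₋₁=1, p₋₂=0, q₋₁=0, q₋₂=1):
  k=0: a=9, p=9, q=1
  k=1: a=2, p=19, q=2
  k=2: a=1, p=28, q=3

28/3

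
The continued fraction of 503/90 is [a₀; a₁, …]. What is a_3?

503 = 5·90 + 53   →  a_0 = 5
90 = 1·53 + 37   →  a_1 = 1
53 = 1·37 + 16   →  a_2 = 1
37 = 2·16 + 5   →  a_3 = 2

2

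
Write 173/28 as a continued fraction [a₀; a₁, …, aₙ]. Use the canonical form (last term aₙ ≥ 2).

173 = 6·28 + 5
28 = 5·5 + 3
5 = 1·3 + 2
3 = 1·2 + 1
2 = 2·1 + 0  (stop)
So 173/28 = [6; 5, 1, 1, 2].

[6; 5, 1, 1, 2]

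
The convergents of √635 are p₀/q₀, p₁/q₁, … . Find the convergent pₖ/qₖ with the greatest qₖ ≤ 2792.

31751/1260

√635 = [25; 5, 50, …] (period length 2).
Convergents:
  p_0/q_0 = 25/1
  p_1/q_1 = 126/5
  p_2/q_2 = 6325/251
  p_3/q_3 = 31751/1260
  p_4/q_4 = 1593875/63251
q_3 = 1260 ≤ 2792 < 63251 = q_4, so the answer is 31751/1260.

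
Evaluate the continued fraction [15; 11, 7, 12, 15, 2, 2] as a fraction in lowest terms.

Fold from the inside: start with 2/1.
  2 + 1/2 = 5/2
  15 + 2/5 = 77/5
  12 + 5/77 = 929/77
  7 + 77/929 = 6580/929
  11 + 929/6580 = 73309/6580
  15 + 6580/73309 = 1106215/73309

1106215/73309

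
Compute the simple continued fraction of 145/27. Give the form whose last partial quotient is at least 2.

145 = 5·27 + 10
27 = 2·10 + 7
10 = 1·7 + 3
7 = 2·3 + 1
3 = 3·1 + 0  (stop)
So 145/27 = [5; 2, 1, 2, 3].

[5; 2, 1, 2, 3]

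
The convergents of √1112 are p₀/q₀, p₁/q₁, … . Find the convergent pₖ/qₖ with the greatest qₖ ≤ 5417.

165933/4976

√1112 = [33; 2, 1, 7, 1, 2, 66, …] (period length 6).
Convergents:
  p_0/q_0 = 33/1
  p_1/q_1 = 67/2
  p_2/q_2 = 100/3
  p_3/q_3 = 767/23
  p_4/q_4 = 867/26
  p_5/q_5 = 2501/75
  p_6/q_6 = 165933/4976
  p_7/q_7 = 334367/10027
q_6 = 4976 ≤ 5417 < 10027 = q_7, so the answer is 165933/4976.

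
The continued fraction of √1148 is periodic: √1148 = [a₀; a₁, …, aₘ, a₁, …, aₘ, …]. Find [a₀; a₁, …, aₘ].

a₀ = ⌊√1148⌋ = 33.

[33; 1, 7, 2, 16, 2, 7, 1, 66]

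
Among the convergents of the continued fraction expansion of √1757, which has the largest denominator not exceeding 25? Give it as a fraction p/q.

√1757 = [41; 1, 10, 1, 82, …] (period length 4).
Convergents:
  p_0/q_0 = 41/1
  p_1/q_1 = 42/1
  p_2/q_2 = 461/11
  p_3/q_3 = 503/12
  p_4/q_4 = 41707/995
q_3 = 12 ≤ 25 < 995 = q_4, so the answer is 503/12.

503/12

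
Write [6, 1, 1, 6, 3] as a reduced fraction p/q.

Using pₖ = aₖpₖ₋₁ + pₖ₋₂ and qₖ = aₖqₖ₋₁ + qₖ₋₂:
  k=0: a=6, p=6, q=1
  k=1: a=1, p=7, q=1
  k=2: a=1, p=13, q=2
  k=3: a=6, p=85, q=13
  k=4: a=3, p=268, q=41

268/41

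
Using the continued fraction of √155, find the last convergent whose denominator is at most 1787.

√155 = [12; 2, 4, 2, 24, …] (period length 4).
Convergents:
  p_0/q_0 = 12/1
  p_1/q_1 = 25/2
  p_2/q_2 = 112/9
  p_3/q_3 = 249/20
  p_4/q_4 = 6088/489
  p_5/q_5 = 12425/998
  p_6/q_6 = 55788/4481
q_5 = 998 ≤ 1787 < 4481 = q_6, so the answer is 12425/998.

12425/998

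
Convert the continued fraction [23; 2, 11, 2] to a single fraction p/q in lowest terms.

1127/48

Fold from the inside: start with 2/1.
  11 + 1/2 = 23/2
  2 + 2/23 = 48/23
  23 + 23/48 = 1127/48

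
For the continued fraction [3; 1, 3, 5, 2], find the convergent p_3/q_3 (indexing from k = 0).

Using pₖ = aₖpₖ₋₁ + pₖ₋₂, qₖ = aₖqₖ₋₁ + qₖ₋₂ (with p₋₁=1, p₋₂=0, q₋₁=0, q₋₂=1):
  k=0: a=3, p=3, q=1
  k=1: a=1, p=4, q=1
  k=2: a=3, p=15, q=4
  k=3: a=5, p=79, q=21

79/21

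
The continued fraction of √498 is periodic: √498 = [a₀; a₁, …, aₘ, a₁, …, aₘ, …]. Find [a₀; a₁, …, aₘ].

a₀ = ⌊√498⌋ = 22.
With m₀=0, d₀=1 and mₖ₊₁ = dₖaₖ − mₖ, dₖ₊₁ = (n − mₖ₊₁²)/dₖ, aₖ₊₁ = ⌊(a₀+mₖ₊₁)/dₖ₊₁⌋:
  k=1: m=22, d=14, a=3
  k=2: m=20, d=7, a=6
  k=3: m=22, d=2, a=22
  k=4: m=22, d=7, a=6
  k=5: m=20, d=14, a=3
  k=6: m=22, d=1, a=44
d=1 and a=2a₀=44 at k=6, so the next step gives (m, d) = (22, 14) again — its k=1 value — and the period has length 6.

[22; 3, 6, 22, 6, 3, 44]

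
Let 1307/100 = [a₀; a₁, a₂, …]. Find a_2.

3

1307 = 13·100 + 7   →  a_0 = 13
100 = 14·7 + 2   →  a_1 = 14
7 = 3·2 + 1   →  a_2 = 3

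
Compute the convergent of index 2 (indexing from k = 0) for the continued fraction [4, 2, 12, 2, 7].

112/25

Using pₖ = aₖpₖ₋₁ + pₖ₋₂, qₖ = aₖqₖ₋₁ + qₖ₋₂ (with p₋₁=1, p₋₂=0, q₋₁=0, q₋₂=1):
  k=0: a=4, p=4, q=1
  k=1: a=2, p=9, q=2
  k=2: a=12, p=112, q=25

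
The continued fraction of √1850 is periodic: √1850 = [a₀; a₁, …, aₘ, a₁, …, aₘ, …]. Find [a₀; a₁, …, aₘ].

a₀ = ⌊√1850⌋ = 43.
With m₀=0, d₀=1 and mₖ₊₁ = dₖaₖ − mₖ, dₖ₊₁ = (n − mₖ₊₁²)/dₖ, aₖ₊₁ = ⌊(a₀+mₖ₊₁)/dₖ₊₁⌋:
  k=1: m=43, d=1, a=86
d=1 and a=2a₀=86 at k=1, so the next step gives (m, d) = (43, 1) again — its k=1 value — and the period has length 1.

[43; 86]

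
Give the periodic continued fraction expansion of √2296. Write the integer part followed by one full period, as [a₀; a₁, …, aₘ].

[47; 1, 10, 1, 94]

a₀ = ⌊√2296⌋ = 47.
With m₀=0, d₀=1 and mₖ₊₁ = dₖaₖ − mₖ, dₖ₊₁ = (n − mₖ₊₁²)/dₖ, aₖ₊₁ = ⌊(a₀+mₖ₊₁)/dₖ₊₁⌋:
  k=1: m=47, d=87, a=1
  k=2: m=40, d=8, a=10
  k=3: m=40, d=87, a=1
  k=4: m=47, d=1, a=94
d=1 and a=2a₀=94 at k=4, so the next step gives (m, d) = (47, 87) again — its k=1 value — and the period has length 4.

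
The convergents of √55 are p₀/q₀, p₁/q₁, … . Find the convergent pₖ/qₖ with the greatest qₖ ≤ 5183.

√55 = [7; 2, 2, 2, 14, …] (period length 4).
Convergents:
  p_0/q_0 = 7/1
  p_1/q_1 = 15/2
  p_2/q_2 = 37/5
  p_3/q_3 = 89/12
  p_4/q_4 = 1283/173
  p_5/q_5 = 2655/358
  p_6/q_6 = 6593/889
  p_7/q_7 = 15841/2136
  p_8/q_8 = 228367/30793
q_7 = 2136 ≤ 5183 < 30793 = q_8, so the answer is 15841/2136.

15841/2136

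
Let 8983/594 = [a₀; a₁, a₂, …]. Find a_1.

8983 = 15·594 + 73   →  a_0 = 15
594 = 8·73 + 10   →  a_1 = 8

8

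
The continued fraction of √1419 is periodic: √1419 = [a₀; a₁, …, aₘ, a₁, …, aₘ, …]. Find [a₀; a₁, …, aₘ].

a₀ = ⌊√1419⌋ = 37.
With m₀=0, d₀=1 and mₖ₊₁ = dₖaₖ − mₖ, dₖ₊₁ = (n − mₖ₊₁²)/dₖ, aₖ₊₁ = ⌊(a₀+mₖ₊₁)/dₖ₊₁⌋:
  k=1: m=37, d=50, a=1
  k=2: m=13, d=25, a=2
  k=3: m=37, d=2, a=37
  k=4: m=37, d=25, a=2
  k=5: m=13, d=50, a=1
  k=6: m=37, d=1, a=74
d=1 and a=2a₀=74 at k=6, so the next step gives (m, d) = (37, 50) again — its k=1 value — and the period has length 6.

[37; 1, 2, 37, 2, 1, 74]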